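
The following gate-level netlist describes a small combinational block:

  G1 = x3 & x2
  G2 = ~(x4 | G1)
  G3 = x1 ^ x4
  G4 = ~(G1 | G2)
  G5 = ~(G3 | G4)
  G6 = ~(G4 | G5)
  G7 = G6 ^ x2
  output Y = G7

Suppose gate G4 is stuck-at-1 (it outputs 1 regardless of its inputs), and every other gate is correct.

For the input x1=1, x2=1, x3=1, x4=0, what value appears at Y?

Propagate with G4 forced: G1=1, G2=0, G3=1, G4=1 [stuck-at-1], G5=0, G6=0, G7=1.
So Y = 1. (Without the fault it would be 0.)

1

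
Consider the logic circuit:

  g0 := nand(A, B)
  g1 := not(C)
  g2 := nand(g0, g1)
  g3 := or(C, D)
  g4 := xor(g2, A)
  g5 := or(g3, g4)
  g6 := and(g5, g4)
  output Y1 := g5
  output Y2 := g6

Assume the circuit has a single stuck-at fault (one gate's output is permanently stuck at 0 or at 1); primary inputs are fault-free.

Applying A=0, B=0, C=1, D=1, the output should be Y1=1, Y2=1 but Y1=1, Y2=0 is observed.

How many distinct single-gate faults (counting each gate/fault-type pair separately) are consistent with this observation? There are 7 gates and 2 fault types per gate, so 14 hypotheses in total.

4

Fault-free: g0=1, g1=0, g2=1, g3=1, g4=1, g5=1, g6=1 → Y1=1, Y2=1. Observed Y1=1, Y2=0.
  g0 stuck-at-0: output Y1=1, Y2=1 ✗
  g0 stuck-at-1: output Y1=1, Y2=1 ✗
  g1 stuck-at-0: output Y1=1, Y2=1 ✗
  g1 stuck-at-1: output Y1=1, Y2=0 ✓
  g2 stuck-at-0: output Y1=1, Y2=0 ✓
  g2 stuck-at-1: output Y1=1, Y2=1 ✗
  g3 stuck-at-0: output Y1=1, Y2=1 ✗
  g3 stuck-at-1: output Y1=1, Y2=1 ✗
  g4 stuck-at-0: output Y1=1, Y2=0 ✓
  g4 stuck-at-1: output Y1=1, Y2=1 ✗
  g5 stuck-at-0: output Y1=0, Y2=0 ✗
  g5 stuck-at-1: output Y1=1, Y2=1 ✗
  g6 stuck-at-0: output Y1=1, Y2=0 ✓
  g6 stuck-at-1: output Y1=1, Y2=1 ✗
Consistent faults: {g1 stuck-at-1, g2 stuck-at-0, g4 stuck-at-0, g6 stuck-at-0} — 4 in all.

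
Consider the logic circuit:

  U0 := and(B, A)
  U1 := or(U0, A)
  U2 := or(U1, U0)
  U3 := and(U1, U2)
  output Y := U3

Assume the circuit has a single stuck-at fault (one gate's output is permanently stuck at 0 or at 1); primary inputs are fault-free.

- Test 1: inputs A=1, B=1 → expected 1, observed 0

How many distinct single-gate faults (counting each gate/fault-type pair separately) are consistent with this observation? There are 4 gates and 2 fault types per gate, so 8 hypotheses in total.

3

Fault-free: U0=1, U1=1, U2=1, U3=1 → 1. Observed 0.
  U0 stuck-at-0: output 1 ✗
  U0 stuck-at-1: output 1 ✗
  U1 stuck-at-0: output 0 ✓
  U1 stuck-at-1: output 1 ✗
  U2 stuck-at-0: output 0 ✓
  U2 stuck-at-1: output 1 ✗
  U3 stuck-at-0: output 0 ✓
  U3 stuck-at-1: output 1 ✗
Consistent faults: {U1 stuck-at-0, U2 stuck-at-0, U3 stuck-at-0} — 3 in all.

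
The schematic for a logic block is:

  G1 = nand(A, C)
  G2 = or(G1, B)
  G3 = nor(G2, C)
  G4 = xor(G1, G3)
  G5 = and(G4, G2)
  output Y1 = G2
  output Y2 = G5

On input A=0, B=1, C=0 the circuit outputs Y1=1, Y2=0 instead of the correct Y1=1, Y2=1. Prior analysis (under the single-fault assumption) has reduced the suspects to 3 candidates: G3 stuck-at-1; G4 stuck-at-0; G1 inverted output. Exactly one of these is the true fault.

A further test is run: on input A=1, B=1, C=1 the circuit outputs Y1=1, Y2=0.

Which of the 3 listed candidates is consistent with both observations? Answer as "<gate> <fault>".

G4 stuck-at-0

Evaluate each candidate on input A=1, B=1, C=1:
  G3 stuck-at-1: G1=0, G2=1, G3=1 [stuck-at-1], G4=1, G5=1 → Y1=1, Y2=1 — eliminated
  G4 stuck-at-0: G1=0, G2=1, G3=0, G4=0 [stuck-at-0], G5=0 → Y1=1, Y2=0 — matches
  G1 inverted output: G1=1 [inverted output], G2=1, G3=0, G4=1, G5=1 → Y1=1, Y2=1 — eliminated
Only G4 stuck-at-0 reproduces the observed Y1=1, Y2=0.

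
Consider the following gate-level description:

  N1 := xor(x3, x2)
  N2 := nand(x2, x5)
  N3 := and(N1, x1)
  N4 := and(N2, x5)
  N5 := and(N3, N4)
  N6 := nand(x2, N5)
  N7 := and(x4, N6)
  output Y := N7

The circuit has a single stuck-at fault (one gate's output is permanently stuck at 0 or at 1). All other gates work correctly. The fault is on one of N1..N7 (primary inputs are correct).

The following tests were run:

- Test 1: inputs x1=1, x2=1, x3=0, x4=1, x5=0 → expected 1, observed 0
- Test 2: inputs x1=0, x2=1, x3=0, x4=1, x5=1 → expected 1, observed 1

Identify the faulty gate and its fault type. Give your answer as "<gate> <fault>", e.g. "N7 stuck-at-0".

Fault-free values for test 1 (x1=1, x2=1, x3=0, x4=1, x5=0): N1=1, N2=1, N3=1, N4=0, N5=0, N6=1, N7=1, giving Y=1. Observed 0.
Test 1: faults giving observed 0 are {N4 stuck-at-1, N5 stuck-at-1, N6 stuck-at-0, N7 stuck-at-0}.
Test 2 (x1=0, x2=1, x3=0, x4=1, x5=1): fault-free N1=1, N2=0, N3=0, N4=0, N5=0, N6=1, N7=1 → 1; observed 1. Eliminates N5 stuck-at-1, N6 stuck-at-0, N7 stuck-at-0.
Only N4 stuck-at-1 is consistent with every test.

N4 stuck-at-1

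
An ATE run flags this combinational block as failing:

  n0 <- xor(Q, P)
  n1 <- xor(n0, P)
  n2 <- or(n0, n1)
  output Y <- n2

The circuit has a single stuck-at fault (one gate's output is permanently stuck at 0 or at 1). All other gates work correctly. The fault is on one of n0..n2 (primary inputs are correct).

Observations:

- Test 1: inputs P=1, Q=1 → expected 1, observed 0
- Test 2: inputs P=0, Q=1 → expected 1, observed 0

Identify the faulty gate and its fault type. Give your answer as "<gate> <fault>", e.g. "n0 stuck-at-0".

n2 stuck-at-0

Fault-free values for test 1 (P=1, Q=1): n0=0, n1=1, n2=1, giving Y=1. Observed 0.
Test 1: faults giving observed 0 are {n1 stuck-at-0, n2 stuck-at-0}.
Test 2 (P=0, Q=1): fault-free n0=1, n1=1, n2=1 → 1; observed 0. Eliminates n1 stuck-at-0.
Only n2 stuck-at-0 is consistent with every test.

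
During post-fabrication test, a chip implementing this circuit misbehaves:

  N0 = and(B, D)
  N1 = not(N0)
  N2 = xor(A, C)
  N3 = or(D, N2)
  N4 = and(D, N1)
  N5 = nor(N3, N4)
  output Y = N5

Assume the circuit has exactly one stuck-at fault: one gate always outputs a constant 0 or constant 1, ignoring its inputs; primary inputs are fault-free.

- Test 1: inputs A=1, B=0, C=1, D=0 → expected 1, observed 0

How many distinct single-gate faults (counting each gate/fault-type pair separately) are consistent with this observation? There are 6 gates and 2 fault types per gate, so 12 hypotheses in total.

Fault-free: N0=0, N1=1, N2=0, N3=0, N4=0, N5=1 → 1. Observed 0.
  N0 stuck-at-0: output 1 ✗
  N0 stuck-at-1: output 1 ✗
  N1 stuck-at-0: output 1 ✗
  N1 stuck-at-1: output 1 ✗
  N2 stuck-at-0: output 1 ✗
  N2 stuck-at-1: output 0 ✓
  N3 stuck-at-0: output 1 ✗
  N3 stuck-at-1: output 0 ✓
  N4 stuck-at-0: output 1 ✗
  N4 stuck-at-1: output 0 ✓
  N5 stuck-at-0: output 0 ✓
  N5 stuck-at-1: output 1 ✗
Consistent faults: {N2 stuck-at-1, N3 stuck-at-1, N4 stuck-at-1, N5 stuck-at-0} — 4 in all.

4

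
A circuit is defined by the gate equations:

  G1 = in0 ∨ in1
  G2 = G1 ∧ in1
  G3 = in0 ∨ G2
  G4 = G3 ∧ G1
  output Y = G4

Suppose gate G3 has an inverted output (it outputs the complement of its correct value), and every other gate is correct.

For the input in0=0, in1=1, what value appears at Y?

Propagate with G3 forced: G1=1, G2=1, G3=0 [inverted output], G4=0.
So Y = 0. (Without the fault it would be 1.)

0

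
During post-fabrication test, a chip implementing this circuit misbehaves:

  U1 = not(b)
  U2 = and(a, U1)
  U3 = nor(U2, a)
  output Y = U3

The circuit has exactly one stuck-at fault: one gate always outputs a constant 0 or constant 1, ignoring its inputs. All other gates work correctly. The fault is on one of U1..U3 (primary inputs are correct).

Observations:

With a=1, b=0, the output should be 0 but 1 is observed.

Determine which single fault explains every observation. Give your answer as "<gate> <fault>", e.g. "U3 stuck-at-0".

U3 stuck-at-1

Fault-free values for test 1 (a=1, b=0): U1=1, U2=1, U3=0, giving Y=0. Observed 1.
Test 1: faults giving observed 1 are {U3 stuck-at-1}.
Only U3 stuck-at-1 is consistent with every test.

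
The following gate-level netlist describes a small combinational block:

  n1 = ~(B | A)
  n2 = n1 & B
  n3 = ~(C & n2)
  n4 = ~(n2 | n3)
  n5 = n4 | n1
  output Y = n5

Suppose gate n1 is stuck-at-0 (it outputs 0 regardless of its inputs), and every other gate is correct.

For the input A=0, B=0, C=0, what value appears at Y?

Propagate with n1 forced: n1=0 [stuck-at-0], n2=0, n3=1, n4=0, n5=0.
So Y = 0. (Without the fault it would be 1.)

0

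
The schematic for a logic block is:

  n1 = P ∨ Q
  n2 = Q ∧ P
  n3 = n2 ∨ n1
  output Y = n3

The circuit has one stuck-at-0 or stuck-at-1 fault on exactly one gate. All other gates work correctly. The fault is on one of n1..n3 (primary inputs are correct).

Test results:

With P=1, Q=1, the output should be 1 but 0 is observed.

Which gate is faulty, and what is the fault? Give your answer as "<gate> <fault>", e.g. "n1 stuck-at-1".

Fault-free values for test 1 (P=1, Q=1): n1=1, n2=1, n3=1, giving Y=1. Observed 0.
Test 1: faults giving observed 0 are {n3 stuck-at-0}.
Only n3 stuck-at-0 is consistent with every test.

n3 stuck-at-0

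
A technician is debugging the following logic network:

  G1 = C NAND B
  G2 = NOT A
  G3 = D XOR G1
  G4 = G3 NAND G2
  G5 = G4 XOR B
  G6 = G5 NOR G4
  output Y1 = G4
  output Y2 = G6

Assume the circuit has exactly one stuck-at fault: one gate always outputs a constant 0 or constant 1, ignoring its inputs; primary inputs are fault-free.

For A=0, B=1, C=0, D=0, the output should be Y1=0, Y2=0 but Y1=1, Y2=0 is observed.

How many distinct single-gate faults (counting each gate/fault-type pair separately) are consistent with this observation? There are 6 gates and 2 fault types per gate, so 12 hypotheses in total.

Fault-free: G1=1, G2=1, G3=1, G4=0, G5=1, G6=0 → Y1=0, Y2=0. Observed Y1=1, Y2=0.
  G1 stuck-at-0: output Y1=1, Y2=0 ✓
  G1 stuck-at-1: output Y1=0, Y2=0 ✗
  G2 stuck-at-0: output Y1=1, Y2=0 ✓
  G2 stuck-at-1: output Y1=0, Y2=0 ✗
  G3 stuck-at-0: output Y1=1, Y2=0 ✓
  G3 stuck-at-1: output Y1=0, Y2=0 ✗
  G4 stuck-at-0: output Y1=0, Y2=0 ✗
  G4 stuck-at-1: output Y1=1, Y2=0 ✓
  G5 stuck-at-0: output Y1=0, Y2=1 ✗
  G5 stuck-at-1: output Y1=0, Y2=0 ✗
  G6 stuck-at-0: output Y1=0, Y2=0 ✗
  G6 stuck-at-1: output Y1=0, Y2=1 ✗
Consistent faults: {G1 stuck-at-0, G2 stuck-at-0, G3 stuck-at-0, G4 stuck-at-1} — 4 in all.

4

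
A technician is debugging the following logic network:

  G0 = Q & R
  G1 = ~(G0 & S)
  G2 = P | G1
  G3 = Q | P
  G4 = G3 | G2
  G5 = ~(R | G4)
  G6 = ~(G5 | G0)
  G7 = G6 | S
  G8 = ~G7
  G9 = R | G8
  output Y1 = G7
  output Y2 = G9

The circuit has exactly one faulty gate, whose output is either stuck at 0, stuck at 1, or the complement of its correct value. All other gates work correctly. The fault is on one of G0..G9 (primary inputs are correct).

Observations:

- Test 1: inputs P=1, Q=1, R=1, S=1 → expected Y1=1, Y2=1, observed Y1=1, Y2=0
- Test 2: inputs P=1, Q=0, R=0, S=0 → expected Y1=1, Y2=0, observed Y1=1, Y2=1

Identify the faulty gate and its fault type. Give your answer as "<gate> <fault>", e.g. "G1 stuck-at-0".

G9 inverted output

Fault-free values for test 1 (P=1, Q=1, R=1, S=1): G0=1, G1=0, G2=1, G3=1, G4=1, G5=0, G6=0, G7=1, G8=0, G9=1, giving Y1=1, Y2=1. Observed Y1=1, Y2=0.
Test 1: faults giving observed Y1=1, Y2=0 are {G9 stuck-at-0, G9 inverted output}.
Test 2 (P=1, Q=0, R=0, S=0): fault-free G0=0, G1=1, G2=1, G3=1, G4=1, G5=0, G6=1, G7=1, G8=0, G9=0 → Y1=1, Y2=0; observed Y1=1, Y2=1. Eliminates G9 stuck-at-0.
Only G9 inverted output is consistent with every test.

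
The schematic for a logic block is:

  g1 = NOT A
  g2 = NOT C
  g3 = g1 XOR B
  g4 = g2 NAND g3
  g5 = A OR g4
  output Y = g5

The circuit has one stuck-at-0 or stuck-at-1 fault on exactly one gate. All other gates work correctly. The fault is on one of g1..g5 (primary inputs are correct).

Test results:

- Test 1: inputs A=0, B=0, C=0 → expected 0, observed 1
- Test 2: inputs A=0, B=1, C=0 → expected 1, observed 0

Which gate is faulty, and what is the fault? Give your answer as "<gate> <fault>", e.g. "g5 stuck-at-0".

g1 stuck-at-0

Fault-free values for test 1 (A=0, B=0, C=0): g1=1, g2=1, g3=1, g4=0, g5=0, giving Y=0. Observed 1.
Test 1: faults giving observed 1 are {g1 stuck-at-0, g2 stuck-at-0, g3 stuck-at-0, g4 stuck-at-1, g5 stuck-at-1}.
Test 2 (A=0, B=1, C=0): fault-free g1=1, g2=1, g3=0, g4=1, g5=1 → 1; observed 0. Eliminates g2 stuck-at-0, g3 stuck-at-0, g4 stuck-at-1, g5 stuck-at-1.
Only g1 stuck-at-0 is consistent with every test.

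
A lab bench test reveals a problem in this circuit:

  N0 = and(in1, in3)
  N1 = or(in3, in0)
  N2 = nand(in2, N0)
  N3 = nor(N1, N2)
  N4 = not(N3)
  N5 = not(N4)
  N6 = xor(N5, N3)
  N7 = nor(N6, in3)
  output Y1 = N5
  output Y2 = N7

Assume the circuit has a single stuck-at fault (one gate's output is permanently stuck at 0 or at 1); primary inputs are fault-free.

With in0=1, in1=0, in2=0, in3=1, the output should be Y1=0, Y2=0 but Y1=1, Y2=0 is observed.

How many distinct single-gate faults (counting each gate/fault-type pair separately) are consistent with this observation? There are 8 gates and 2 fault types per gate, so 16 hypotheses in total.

3

Fault-free: N0=0, N1=1, N2=1, N3=0, N4=1, N5=0, N6=0, N7=0 → Y1=0, Y2=0. Observed Y1=1, Y2=0.
  N0: none of the 2 fault types match ✗
  N1: none of the 2 fault types match ✗
  N2: none of the 2 fault types match ✗
  N3: stuck-at-1 ✓; others ✗
  N4: stuck-at-0 ✓; others ✗
  N5: stuck-at-1 ✓; others ✗
  N6: none of the 2 fault types match ✗
  N7: none of the 2 fault types match ✗
Consistent faults: {N3 stuck-at-1, N4 stuck-at-0, N5 stuck-at-1} — 3 in all.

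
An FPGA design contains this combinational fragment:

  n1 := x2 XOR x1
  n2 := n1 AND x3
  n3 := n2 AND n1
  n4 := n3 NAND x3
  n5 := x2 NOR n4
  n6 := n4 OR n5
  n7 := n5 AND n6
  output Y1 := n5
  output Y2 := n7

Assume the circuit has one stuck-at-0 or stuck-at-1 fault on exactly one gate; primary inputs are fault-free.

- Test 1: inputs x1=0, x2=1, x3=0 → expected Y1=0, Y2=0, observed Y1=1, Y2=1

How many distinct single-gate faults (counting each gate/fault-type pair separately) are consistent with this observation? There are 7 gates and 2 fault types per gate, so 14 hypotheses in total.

Fault-free: n1=1, n2=0, n3=0, n4=1, n5=0, n6=1, n7=0 → Y1=0, Y2=0. Observed Y1=1, Y2=1.
  n1 stuck-at-0: output Y1=0, Y2=0 ✗
  n1 stuck-at-1: output Y1=0, Y2=0 ✗
  n2 stuck-at-0: output Y1=0, Y2=0 ✗
  n2 stuck-at-1: output Y1=0, Y2=0 ✗
  n3 stuck-at-0: output Y1=0, Y2=0 ✗
  n3 stuck-at-1: output Y1=0, Y2=0 ✗
  n4 stuck-at-0: output Y1=0, Y2=0 ✗
  n4 stuck-at-1: output Y1=0, Y2=0 ✗
  n5 stuck-at-0: output Y1=0, Y2=0 ✗
  n5 stuck-at-1: output Y1=1, Y2=1 ✓
  n6 stuck-at-0: output Y1=0, Y2=0 ✗
  n6 stuck-at-1: output Y1=0, Y2=0 ✗
  n7 stuck-at-0: output Y1=0, Y2=0 ✗
  n7 stuck-at-1: output Y1=0, Y2=1 ✗
Consistent faults: {n5 stuck-at-1} — 1 in all.

1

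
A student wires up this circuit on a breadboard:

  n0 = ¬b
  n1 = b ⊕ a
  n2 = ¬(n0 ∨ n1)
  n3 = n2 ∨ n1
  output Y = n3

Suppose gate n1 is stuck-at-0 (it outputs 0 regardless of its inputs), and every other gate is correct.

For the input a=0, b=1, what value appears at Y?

1

Propagate with n1 forced: n0=0, n1=0 [stuck-at-0], n2=1, n3=1.
So Y = 1. (Same as the fault-free value — the fault is masked on this input.)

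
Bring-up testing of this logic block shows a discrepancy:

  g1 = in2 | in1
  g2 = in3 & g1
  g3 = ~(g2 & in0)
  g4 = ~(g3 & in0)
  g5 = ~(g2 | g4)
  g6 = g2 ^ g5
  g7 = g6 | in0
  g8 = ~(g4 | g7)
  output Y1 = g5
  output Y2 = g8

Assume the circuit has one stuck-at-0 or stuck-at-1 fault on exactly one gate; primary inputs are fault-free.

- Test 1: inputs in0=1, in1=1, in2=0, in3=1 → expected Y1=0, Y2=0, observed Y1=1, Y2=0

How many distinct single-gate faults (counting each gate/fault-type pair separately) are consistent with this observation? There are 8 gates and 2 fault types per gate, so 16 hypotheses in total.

Fault-free: g1=1, g2=1, g3=0, g4=1, g5=0, g6=1, g7=1, g8=0 → Y1=0, Y2=0. Observed Y1=1, Y2=0.
  g1: stuck-at-0 ✓; others ✗
  g2: stuck-at-0 ✓; others ✗
  g3: none of the 2 fault types match ✗
  g4: none of the 2 fault types match ✗
  g5: stuck-at-1 ✓; others ✗
  g6: none of the 2 fault types match ✗
  g7: none of the 2 fault types match ✗
  g8: none of the 2 fault types match ✗
Consistent faults: {g1 stuck-at-0, g2 stuck-at-0, g5 stuck-at-1} — 3 in all.

3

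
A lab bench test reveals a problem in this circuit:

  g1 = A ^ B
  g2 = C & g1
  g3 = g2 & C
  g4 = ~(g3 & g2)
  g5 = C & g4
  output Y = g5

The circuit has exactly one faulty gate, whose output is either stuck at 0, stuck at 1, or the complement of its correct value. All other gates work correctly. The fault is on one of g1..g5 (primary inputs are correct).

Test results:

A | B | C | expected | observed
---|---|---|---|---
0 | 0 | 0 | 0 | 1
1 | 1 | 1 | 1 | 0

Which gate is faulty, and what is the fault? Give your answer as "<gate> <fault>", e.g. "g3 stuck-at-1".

g5 inverted output

Fault-free values for test 1 (A=0, B=0, C=0): g1=0, g2=0, g3=0, g4=1, g5=0, giving Y=0. Observed 1.
Test 1: faults giving observed 1 are {g5 stuck-at-1, g5 inverted output}.
Test 2 (A=1, B=1, C=1): fault-free g1=0, g2=0, g3=0, g4=1, g5=1 → 1; observed 0. Eliminates g5 stuck-at-1.
Only g5 inverted output is consistent with every test.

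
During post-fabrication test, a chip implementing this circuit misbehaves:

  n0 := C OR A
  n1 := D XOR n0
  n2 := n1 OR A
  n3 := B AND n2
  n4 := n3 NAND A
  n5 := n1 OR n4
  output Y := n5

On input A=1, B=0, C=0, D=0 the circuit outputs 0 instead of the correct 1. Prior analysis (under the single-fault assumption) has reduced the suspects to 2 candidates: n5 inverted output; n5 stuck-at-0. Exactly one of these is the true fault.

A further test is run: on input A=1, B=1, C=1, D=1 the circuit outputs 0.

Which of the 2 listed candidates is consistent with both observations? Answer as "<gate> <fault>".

Evaluate each candidate on input A=1, B=1, C=1, D=1:
  n5 inverted output: n0=1, n1=0, n2=1, n3=1, n4=0, n5=1 [inverted output] → 1 — eliminated
  n5 stuck-at-0: n0=1, n1=0, n2=1, n3=1, n4=0, n5=0 [stuck-at-0] → 0 — matches
Only n5 stuck-at-0 reproduces the observed 0.

n5 stuck-at-0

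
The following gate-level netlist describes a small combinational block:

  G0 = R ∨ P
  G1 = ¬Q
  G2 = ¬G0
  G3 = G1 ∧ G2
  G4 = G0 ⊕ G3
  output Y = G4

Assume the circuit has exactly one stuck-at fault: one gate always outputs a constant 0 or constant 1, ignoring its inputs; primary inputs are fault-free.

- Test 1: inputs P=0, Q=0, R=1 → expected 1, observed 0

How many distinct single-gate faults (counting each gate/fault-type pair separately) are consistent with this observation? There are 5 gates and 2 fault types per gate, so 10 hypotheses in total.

Fault-free: G0=1, G1=1, G2=0, G3=0, G4=1 → 1. Observed 0.
  G0 stuck-at-0: output 1 ✗
  G0 stuck-at-1: output 1 ✗
  G1 stuck-at-0: output 1 ✗
  G1 stuck-at-1: output 1 ✗
  G2 stuck-at-0: output 1 ✗
  G2 stuck-at-1: output 0 ✓
  G3 stuck-at-0: output 1 ✗
  G3 stuck-at-1: output 0 ✓
  G4 stuck-at-0: output 0 ✓
  G4 stuck-at-1: output 1 ✗
Consistent faults: {G2 stuck-at-1, G3 stuck-at-1, G4 stuck-at-0} — 3 in all.

3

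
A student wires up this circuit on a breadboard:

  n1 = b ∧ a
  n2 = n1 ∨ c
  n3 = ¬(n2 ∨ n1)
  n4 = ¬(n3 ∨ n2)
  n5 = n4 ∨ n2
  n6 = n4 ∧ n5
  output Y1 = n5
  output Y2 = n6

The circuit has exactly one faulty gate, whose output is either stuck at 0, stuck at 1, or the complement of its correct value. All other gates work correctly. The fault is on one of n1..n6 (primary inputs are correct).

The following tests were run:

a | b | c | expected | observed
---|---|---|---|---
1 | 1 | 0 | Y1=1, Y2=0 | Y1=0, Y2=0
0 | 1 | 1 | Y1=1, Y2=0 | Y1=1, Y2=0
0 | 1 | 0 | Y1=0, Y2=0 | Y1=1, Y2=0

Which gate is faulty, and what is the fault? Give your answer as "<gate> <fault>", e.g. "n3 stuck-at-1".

Fault-free values for test 1 (a=1, b=1, c=0): n1=1, n2=1, n3=0, n4=0, n5=1, n6=0, giving Y1=1, Y2=0. Observed Y1=0, Y2=0.
Test 1: faults giving observed Y1=0, Y2=0 are {n1 stuck-at-0, n1 inverted output, n5 stuck-at-0, n5 inverted output}.
Test 2 (a=0, b=1, c=1): fault-free n1=0, n2=1, n3=0, n4=0, n5=1, n6=0 → Y1=1, Y2=0; observed Y1=1, Y2=0. Eliminates n5 stuck-at-0, n5 inverted output.
Test 3 (a=0, b=1, c=0): fault-free n1=0, n2=0, n3=1, n4=0, n5=0, n6=0 → Y1=0, Y2=0; observed Y1=1, Y2=0. Eliminates n1 stuck-at-0.
Only n1 inverted output is consistent with every test.

n1 inverted output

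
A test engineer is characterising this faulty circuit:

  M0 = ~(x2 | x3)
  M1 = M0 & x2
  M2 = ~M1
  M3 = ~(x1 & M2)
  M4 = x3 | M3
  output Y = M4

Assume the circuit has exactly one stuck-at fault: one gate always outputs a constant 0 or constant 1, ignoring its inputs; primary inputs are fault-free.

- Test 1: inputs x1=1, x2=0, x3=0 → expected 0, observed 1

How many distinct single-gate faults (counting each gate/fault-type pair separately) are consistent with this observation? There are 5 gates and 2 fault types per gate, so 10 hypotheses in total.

Fault-free: M0=1, M1=0, M2=1, M3=0, M4=0 → 0. Observed 1.
  M0 stuck-at-0: output 0 ✗
  M0 stuck-at-1: output 0 ✗
  M1 stuck-at-0: output 0 ✗
  M1 stuck-at-1: output 1 ✓
  M2 stuck-at-0: output 1 ✓
  M2 stuck-at-1: output 0 ✗
  M3 stuck-at-0: output 0 ✗
  M3 stuck-at-1: output 1 ✓
  M4 stuck-at-0: output 0 ✗
  M4 stuck-at-1: output 1 ✓
Consistent faults: {M1 stuck-at-1, M2 stuck-at-0, M3 stuck-at-1, M4 stuck-at-1} — 4 in all.

4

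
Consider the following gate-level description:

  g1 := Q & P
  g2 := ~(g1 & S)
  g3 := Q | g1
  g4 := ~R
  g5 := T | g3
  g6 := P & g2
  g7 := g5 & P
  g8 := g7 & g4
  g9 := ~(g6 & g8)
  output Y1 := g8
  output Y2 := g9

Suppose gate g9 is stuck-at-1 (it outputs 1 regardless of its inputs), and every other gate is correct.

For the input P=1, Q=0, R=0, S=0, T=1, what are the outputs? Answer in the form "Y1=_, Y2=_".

Propagate with g9 forced: g1=0, g2=1, g3=0, g4=1, g5=1, g6=1, g7=1, g8=1, g9=1 [stuck-at-1].
So the outputs are Y1=1, Y2=1. (Without the fault they would be Y1=1, Y2=0.)

Y1=1, Y2=1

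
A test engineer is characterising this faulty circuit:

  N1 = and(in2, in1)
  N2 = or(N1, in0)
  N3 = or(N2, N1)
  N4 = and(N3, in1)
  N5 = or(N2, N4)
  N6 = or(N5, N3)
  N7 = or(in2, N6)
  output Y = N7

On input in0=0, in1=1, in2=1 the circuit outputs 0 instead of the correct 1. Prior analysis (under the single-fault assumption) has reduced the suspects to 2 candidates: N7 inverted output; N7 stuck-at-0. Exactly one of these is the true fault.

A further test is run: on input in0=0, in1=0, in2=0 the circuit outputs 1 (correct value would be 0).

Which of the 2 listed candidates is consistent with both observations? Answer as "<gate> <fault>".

Evaluate each candidate on input in0=0, in1=0, in2=0:
  N7 inverted output: N1=0, N2=0, N3=0, N4=0, N5=0, N6=0, N7=1 [inverted output] → 1 — matches
  N7 stuck-at-0: N1=0, N2=0, N3=0, N4=0, N5=0, N6=0, N7=0 [stuck-at-0] → 0 — eliminated
Only N7 inverted output reproduces the observed 1.

N7 inverted output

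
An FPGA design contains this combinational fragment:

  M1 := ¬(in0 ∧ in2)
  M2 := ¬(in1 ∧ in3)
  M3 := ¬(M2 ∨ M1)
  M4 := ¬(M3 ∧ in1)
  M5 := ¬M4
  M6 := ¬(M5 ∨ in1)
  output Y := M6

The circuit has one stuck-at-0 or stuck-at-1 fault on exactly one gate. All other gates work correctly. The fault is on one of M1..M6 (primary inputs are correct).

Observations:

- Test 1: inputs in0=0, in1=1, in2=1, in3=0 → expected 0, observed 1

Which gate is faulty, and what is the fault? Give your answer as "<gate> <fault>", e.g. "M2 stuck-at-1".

M6 stuck-at-1

Fault-free values for test 1 (in0=0, in1=1, in2=1, in3=0): M1=1, M2=1, M3=0, M4=1, M5=0, M6=0, giving Y=0. Observed 1.
Test 1: faults giving observed 1 are {M6 stuck-at-1}.
Only M6 stuck-at-1 is consistent with every test.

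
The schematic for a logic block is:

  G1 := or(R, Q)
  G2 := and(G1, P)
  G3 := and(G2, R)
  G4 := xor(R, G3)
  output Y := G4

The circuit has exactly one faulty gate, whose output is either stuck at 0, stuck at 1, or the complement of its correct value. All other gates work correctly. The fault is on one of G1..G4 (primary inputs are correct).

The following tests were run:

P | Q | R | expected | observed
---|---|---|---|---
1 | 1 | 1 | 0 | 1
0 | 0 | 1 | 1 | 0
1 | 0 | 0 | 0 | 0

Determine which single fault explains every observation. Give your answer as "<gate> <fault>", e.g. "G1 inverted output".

Fault-free values for test 1 (P=1, Q=1, R=1): G1=1, G2=1, G3=1, G4=0, giving Y=0. Observed 1.
Test 1: faults giving observed 1 are {G1 stuck-at-0, G1 inverted output, G2 stuck-at-0, G2 inverted output, G3 stuck-at-0, G3 inverted output, G4 stuck-at-1, G4 inverted output}.
Test 2 (P=0, Q=0, R=1): fault-free G1=1, G2=0, G3=0, G4=1 → 1; observed 0. Eliminates G1 stuck-at-0, G1 inverted output, G2 stuck-at-0, G3 stuck-at-0, G4 stuck-at-1.
Test 3 (P=1, Q=0, R=0): fault-free G1=0, G2=0, G3=0, G4=0 → 0; observed 0. Eliminates G3 inverted output, G4 inverted output.
Only G2 inverted output is consistent with every test.

G2 inverted output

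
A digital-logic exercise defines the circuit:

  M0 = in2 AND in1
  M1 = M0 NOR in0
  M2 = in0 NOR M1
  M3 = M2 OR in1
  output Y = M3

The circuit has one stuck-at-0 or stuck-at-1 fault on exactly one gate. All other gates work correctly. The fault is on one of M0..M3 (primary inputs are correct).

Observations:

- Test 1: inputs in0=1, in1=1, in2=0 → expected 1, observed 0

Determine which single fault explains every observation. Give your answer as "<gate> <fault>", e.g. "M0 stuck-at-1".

M3 stuck-at-0

Fault-free values for test 1 (in0=1, in1=1, in2=0): M0=0, M1=0, M2=0, M3=1, giving Y=1. Observed 0.
Test 1: faults giving observed 0 are {M3 stuck-at-0}.
Only M3 stuck-at-0 is consistent with every test.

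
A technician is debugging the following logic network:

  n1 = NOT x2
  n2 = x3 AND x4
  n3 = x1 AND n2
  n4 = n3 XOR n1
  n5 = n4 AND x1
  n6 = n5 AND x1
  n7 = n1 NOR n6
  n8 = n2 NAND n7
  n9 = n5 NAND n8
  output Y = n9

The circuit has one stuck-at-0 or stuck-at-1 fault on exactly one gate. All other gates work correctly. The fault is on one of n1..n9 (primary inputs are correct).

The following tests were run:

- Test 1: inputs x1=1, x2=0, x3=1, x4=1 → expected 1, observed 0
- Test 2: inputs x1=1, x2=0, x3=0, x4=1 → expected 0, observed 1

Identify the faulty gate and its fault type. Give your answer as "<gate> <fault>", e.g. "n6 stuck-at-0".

n1 stuck-at-0

Fault-free values for test 1 (x1=1, x2=0, x3=1, x4=1): n1=1, n2=1, n3=1, n4=0, n5=0, n6=0, n7=0, n8=1, n9=1, giving Y=1. Observed 0.
Test 1: faults giving observed 0 are {n1 stuck-at-0, n2 stuck-at-0, n3 stuck-at-0, n4 stuck-at-1, n5 stuck-at-1, n9 stuck-at-0}.
Test 2 (x1=1, x2=0, x3=0, x4=1): fault-free n1=1, n2=0, n3=0, n4=1, n5=1, n6=1, n7=0, n8=1, n9=0 → 0; observed 1. Eliminates n2 stuck-at-0, n3 stuck-at-0, n4 stuck-at-1, n5 stuck-at-1, n9 stuck-at-0.
Only n1 stuck-at-0 is consistent with every test.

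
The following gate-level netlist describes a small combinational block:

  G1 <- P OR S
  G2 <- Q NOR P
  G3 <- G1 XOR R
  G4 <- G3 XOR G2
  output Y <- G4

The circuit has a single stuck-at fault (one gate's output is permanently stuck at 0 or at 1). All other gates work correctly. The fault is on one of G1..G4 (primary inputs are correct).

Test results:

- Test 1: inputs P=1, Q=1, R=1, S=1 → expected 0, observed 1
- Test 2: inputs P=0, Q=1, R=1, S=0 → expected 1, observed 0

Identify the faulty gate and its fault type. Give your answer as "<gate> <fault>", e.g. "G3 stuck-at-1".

Fault-free values for test 1 (P=1, Q=1, R=1, S=1): G1=1, G2=0, G3=0, G4=0, giving Y=0. Observed 1.
Test 1: faults giving observed 1 are {G1 stuck-at-0, G2 stuck-at-1, G3 stuck-at-1, G4 stuck-at-1}.
Test 2 (P=0, Q=1, R=1, S=0): fault-free G1=0, G2=0, G3=1, G4=1 → 1; observed 0. Eliminates G1 stuck-at-0, G3 stuck-at-1, G4 stuck-at-1.
Only G2 stuck-at-1 is consistent with every test.

G2 stuck-at-1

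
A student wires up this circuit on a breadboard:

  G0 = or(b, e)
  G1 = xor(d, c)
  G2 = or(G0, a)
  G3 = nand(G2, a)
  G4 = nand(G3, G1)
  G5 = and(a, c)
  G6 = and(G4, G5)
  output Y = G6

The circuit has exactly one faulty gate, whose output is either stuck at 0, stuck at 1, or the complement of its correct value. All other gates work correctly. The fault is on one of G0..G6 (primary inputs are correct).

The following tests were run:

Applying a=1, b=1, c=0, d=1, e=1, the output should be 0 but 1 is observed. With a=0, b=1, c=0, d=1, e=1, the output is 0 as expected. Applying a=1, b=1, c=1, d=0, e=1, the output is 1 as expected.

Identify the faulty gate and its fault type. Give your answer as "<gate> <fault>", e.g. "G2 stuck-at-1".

Fault-free values for test 1 (a=1, b=1, c=0, d=1, e=1): G0=1, G1=1, G2=1, G3=0, G4=1, G5=0, G6=0, giving Y=0. Observed 1.
Test 1: faults giving observed 1 are {G5 stuck-at-1, G5 inverted output, G6 stuck-at-1, G6 inverted output}.
Test 2 (a=0, b=1, c=0, d=1, e=1): fault-free G0=1, G1=1, G2=1, G3=1, G4=0, G5=0, G6=0 → 0; observed 0. Eliminates G6 stuck-at-1, G6 inverted output.
Test 3 (a=1, b=1, c=1, d=0, e=1): fault-free G0=1, G1=1, G2=1, G3=0, G4=1, G5=1, G6=1 → 1; observed 1. Eliminates G5 inverted output.
Only G5 stuck-at-1 is consistent with every test.

G5 stuck-at-1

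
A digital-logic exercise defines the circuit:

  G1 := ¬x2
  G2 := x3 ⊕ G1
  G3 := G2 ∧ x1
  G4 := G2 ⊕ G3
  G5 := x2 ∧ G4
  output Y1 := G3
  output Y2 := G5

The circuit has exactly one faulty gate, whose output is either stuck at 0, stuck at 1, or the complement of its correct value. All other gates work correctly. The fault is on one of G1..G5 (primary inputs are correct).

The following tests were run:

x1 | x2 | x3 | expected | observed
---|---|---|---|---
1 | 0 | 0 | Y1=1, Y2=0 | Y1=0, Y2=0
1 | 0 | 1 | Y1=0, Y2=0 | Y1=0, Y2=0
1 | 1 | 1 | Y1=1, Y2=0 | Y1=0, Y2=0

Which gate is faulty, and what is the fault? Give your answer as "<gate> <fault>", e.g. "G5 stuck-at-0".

Fault-free values for test 1 (x1=1, x2=0, x3=0): G1=1, G2=1, G3=1, G4=0, G5=0, giving Y1=1, Y2=0. Observed Y1=0, Y2=0.
Test 1: faults giving observed Y1=0, Y2=0 are {G1 stuck-at-0, G1 inverted output, G2 stuck-at-0, G2 inverted output, G3 stuck-at-0, G3 inverted output}.
Test 2 (x1=1, x2=0, x3=1): fault-free G1=1, G2=0, G3=0, G4=0, G5=0 → Y1=0, Y2=0; observed Y1=0, Y2=0. Eliminates G1 stuck-at-0, G1 inverted output, G2 inverted output, G3 inverted output.
Test 3 (x1=1, x2=1, x3=1): fault-free G1=0, G2=1, G3=1, G4=0, G5=0 → Y1=1, Y2=0; observed Y1=0, Y2=0. Eliminates G3 stuck-at-0.
Only G2 stuck-at-0 is consistent with every test.

G2 stuck-at-0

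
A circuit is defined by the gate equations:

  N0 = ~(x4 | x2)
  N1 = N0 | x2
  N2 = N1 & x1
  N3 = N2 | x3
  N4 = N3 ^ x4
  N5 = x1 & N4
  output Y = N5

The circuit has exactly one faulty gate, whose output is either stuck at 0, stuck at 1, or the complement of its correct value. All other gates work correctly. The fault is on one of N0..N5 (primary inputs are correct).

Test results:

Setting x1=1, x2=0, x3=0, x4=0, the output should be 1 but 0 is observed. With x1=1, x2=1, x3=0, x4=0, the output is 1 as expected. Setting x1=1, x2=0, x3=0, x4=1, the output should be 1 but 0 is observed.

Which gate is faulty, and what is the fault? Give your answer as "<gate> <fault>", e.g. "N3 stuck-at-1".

N0 inverted output

Fault-free values for test 1 (x1=1, x2=0, x3=0, x4=0): N0=1, N1=1, N2=1, N3=1, N4=1, N5=1, giving Y=1. Observed 0.
Test 1: faults giving observed 0 are {N0 stuck-at-0, N0 inverted output, N1 stuck-at-0, N1 inverted output, N2 stuck-at-0, N2 inverted output, N3 stuck-at-0, N3 inverted output, N4 stuck-at-0, N4 inverted output, N5 stuck-at-0, N5 inverted output}.
Test 2 (x1=1, x2=1, x3=0, x4=0): fault-free N0=0, N1=1, N2=1, N3=1, N4=1, N5=1 → 1; observed 1. Eliminates N1 stuck-at-0, N1 inverted output, N2 stuck-at-0, N2 inverted output, N3 stuck-at-0, N3 inverted output, N4 stuck-at-0, N4 inverted output, N5 stuck-at-0, N5 inverted output.
Test 3 (x1=1, x2=0, x3=0, x4=1): fault-free N0=0, N1=0, N2=0, N3=0, N4=1, N5=1 → 1; observed 0. Eliminates N0 stuck-at-0.
Only N0 inverted output is consistent with every test.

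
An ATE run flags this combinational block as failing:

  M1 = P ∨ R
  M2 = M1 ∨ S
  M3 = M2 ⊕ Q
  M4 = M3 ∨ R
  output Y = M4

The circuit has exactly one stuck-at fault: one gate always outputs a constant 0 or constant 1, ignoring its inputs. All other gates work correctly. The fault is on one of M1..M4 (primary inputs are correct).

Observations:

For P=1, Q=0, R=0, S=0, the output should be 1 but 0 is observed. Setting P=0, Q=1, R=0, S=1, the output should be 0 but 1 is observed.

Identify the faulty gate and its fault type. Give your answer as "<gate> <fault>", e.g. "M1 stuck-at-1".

M2 stuck-at-0

Fault-free values for test 1 (P=1, Q=0, R=0, S=0): M1=1, M2=1, M3=1, M4=1, giving Y=1. Observed 0.
Test 1: faults giving observed 0 are {M1 stuck-at-0, M2 stuck-at-0, M3 stuck-at-0, M4 stuck-at-0}.
Test 2 (P=0, Q=1, R=0, S=1): fault-free M1=0, M2=1, M3=0, M4=0 → 0; observed 1. Eliminates M1 stuck-at-0, M3 stuck-at-0, M4 stuck-at-0.
Only M2 stuck-at-0 is consistent with every test.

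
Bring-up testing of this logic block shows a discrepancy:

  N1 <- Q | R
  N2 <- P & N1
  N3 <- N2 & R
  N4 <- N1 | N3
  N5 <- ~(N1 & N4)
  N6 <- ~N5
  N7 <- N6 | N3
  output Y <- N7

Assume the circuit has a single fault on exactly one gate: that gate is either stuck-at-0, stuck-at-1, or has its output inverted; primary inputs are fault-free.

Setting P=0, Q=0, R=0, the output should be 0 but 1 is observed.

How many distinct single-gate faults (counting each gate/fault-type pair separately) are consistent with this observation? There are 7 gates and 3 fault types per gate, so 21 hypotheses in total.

10

Fault-free: N1=0, N2=0, N3=0, N4=0, N5=1, N6=0, N7=0 → 0. Observed 1.
  N1: stuck-at-1, inverted output ✓; others ✗
  N2: none of the 3 fault types match ✗
  N3: stuck-at-1, inverted output ✓; others ✗
  N4: none of the 3 fault types match ✗
  N5: stuck-at-0, inverted output ✓; others ✗
  N6: stuck-at-1, inverted output ✓; others ✗
  N7: stuck-at-1, inverted output ✓; others ✗
Consistent faults: {N1 stuck-at-1, N1 inverted output, N3 stuck-at-1, N3 inverted output, N5 stuck-at-0, N5 inverted output, N6 stuck-at-1, N6 inverted output, N7 stuck-at-1, N7 inverted output} — 10 in all.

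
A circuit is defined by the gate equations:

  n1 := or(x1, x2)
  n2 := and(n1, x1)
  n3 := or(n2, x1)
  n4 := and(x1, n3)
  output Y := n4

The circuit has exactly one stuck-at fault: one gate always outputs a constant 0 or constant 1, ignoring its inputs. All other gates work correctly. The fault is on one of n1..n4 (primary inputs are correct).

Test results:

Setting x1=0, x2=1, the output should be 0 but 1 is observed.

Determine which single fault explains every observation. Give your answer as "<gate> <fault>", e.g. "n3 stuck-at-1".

n4 stuck-at-1

Fault-free values for test 1 (x1=0, x2=1): n1=1, n2=0, n3=0, n4=0, giving Y=0. Observed 1.
Test 1: faults giving observed 1 are {n4 stuck-at-1}.
Only n4 stuck-at-1 is consistent with every test.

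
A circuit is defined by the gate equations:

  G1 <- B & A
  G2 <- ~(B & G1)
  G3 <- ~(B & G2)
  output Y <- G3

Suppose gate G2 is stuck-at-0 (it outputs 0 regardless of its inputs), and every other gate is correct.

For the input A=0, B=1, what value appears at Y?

Propagate with G2 forced: G1=0, G2=0 [stuck-at-0], G3=1.
So Y = 1. (Without the fault it would be 0.)

1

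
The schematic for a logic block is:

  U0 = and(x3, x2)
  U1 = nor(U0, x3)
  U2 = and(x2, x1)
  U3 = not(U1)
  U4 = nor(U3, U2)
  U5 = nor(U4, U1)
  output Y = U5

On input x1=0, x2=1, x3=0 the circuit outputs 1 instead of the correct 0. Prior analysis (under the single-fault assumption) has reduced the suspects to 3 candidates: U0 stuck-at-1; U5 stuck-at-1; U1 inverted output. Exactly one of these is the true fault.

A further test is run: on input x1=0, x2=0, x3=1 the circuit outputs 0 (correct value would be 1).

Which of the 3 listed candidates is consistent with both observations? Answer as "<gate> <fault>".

U1 inverted output

Evaluate each candidate on input x1=0, x2=0, x3=1:
  U0 stuck-at-1: U0=1 [stuck-at-1], U1=0, U2=0, U3=1, U4=0, U5=1 → 1 — eliminated
  U5 stuck-at-1: U0=0, U1=0, U2=0, U3=1, U4=0, U5=1 [stuck-at-1] → 1 — eliminated
  U1 inverted output: U0=0, U1=1 [inverted output], U2=0, U3=0, U4=1, U5=0 → 0 — matches
Only U1 inverted output reproduces the observed 0.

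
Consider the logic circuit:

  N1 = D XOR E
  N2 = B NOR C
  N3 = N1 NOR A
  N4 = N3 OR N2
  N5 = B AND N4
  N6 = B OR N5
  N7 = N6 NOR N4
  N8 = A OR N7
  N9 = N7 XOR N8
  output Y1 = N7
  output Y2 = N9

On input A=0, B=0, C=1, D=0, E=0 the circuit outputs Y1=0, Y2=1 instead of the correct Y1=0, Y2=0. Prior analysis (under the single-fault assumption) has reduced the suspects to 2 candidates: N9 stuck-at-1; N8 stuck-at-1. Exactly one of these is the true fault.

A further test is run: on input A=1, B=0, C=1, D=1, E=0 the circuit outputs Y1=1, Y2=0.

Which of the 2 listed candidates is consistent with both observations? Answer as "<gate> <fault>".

N8 stuck-at-1

Evaluate each candidate on input A=1, B=0, C=1, D=1, E=0:
  N9 stuck-at-1: N1=1, N2=0, N3=0, N4=0, N5=0, N6=0, N7=1, N8=1, N9=1 [stuck-at-1] → Y1=1, Y2=1 — eliminated
  N8 stuck-at-1: N1=1, N2=0, N3=0, N4=0, N5=0, N6=0, N7=1, N8=1 [stuck-at-1], N9=0 → Y1=1, Y2=0 — matches
Only N8 stuck-at-1 reproduces the observed Y1=1, Y2=0.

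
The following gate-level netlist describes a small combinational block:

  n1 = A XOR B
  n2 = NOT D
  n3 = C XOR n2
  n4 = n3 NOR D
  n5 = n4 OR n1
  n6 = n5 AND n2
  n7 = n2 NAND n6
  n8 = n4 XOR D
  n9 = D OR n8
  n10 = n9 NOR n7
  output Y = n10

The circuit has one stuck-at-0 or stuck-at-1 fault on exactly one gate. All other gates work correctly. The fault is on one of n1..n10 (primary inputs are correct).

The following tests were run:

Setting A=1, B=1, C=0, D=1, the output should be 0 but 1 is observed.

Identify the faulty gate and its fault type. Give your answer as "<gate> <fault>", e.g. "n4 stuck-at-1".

n10 stuck-at-1

Fault-free values for test 1 (A=1, B=1, C=0, D=1): n1=0, n2=0, n3=0, n4=0, n5=0, n6=0, n7=1, n8=1, n9=1, n10=0, giving Y=0. Observed 1.
Test 1: faults giving observed 1 are {n10 stuck-at-1}.
Only n10 stuck-at-1 is consistent with every test.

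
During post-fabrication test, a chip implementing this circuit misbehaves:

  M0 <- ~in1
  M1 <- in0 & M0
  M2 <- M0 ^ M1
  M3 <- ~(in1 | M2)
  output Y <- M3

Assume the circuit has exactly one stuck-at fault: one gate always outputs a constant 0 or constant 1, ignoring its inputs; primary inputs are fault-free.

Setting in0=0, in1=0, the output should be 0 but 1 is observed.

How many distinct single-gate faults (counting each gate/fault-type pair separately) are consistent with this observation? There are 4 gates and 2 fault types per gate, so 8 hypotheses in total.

Fault-free: M0=1, M1=0, M2=1, M3=0 → 0. Observed 1.
  M0 stuck-at-0: output 1 ✓
  M0 stuck-at-1: output 0 ✗
  M1 stuck-at-0: output 0 ✗
  M1 stuck-at-1: output 1 ✓
  M2 stuck-at-0: output 1 ✓
  M2 stuck-at-1: output 0 ✗
  M3 stuck-at-0: output 0 ✗
  M3 stuck-at-1: output 1 ✓
Consistent faults: {M0 stuck-at-0, M1 stuck-at-1, M2 stuck-at-0, M3 stuck-at-1} — 4 in all.

4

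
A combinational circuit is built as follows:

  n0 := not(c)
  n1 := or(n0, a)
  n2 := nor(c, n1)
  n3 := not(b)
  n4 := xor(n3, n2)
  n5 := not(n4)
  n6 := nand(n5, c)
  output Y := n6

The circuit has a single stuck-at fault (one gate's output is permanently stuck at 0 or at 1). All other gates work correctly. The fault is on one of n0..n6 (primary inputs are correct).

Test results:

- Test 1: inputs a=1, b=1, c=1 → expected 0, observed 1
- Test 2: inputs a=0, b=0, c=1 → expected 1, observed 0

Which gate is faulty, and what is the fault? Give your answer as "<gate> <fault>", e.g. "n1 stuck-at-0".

n2 stuck-at-1

Fault-free values for test 1 (a=1, b=1, c=1): n0=0, n1=1, n2=0, n3=0, n4=0, n5=1, n6=0, giving Y=0. Observed 1.
Test 1: faults giving observed 1 are {n2 stuck-at-1, n3 stuck-at-1, n4 stuck-at-1, n5 stuck-at-0, n6 stuck-at-1}.
Test 2 (a=0, b=0, c=1): fault-free n0=0, n1=0, n2=0, n3=1, n4=1, n5=0, n6=1 → 1; observed 0. Eliminates n3 stuck-at-1, n4 stuck-at-1, n5 stuck-at-0, n6 stuck-at-1.
Only n2 stuck-at-1 is consistent with every test.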